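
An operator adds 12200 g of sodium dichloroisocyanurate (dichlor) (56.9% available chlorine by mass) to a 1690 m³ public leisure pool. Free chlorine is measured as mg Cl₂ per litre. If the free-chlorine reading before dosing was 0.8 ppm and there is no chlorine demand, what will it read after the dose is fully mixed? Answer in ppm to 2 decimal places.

4.91 ppm

Volume: 1690 m³ = 1,690,000 L.
Available chlorine delivered: 12,200 g × 0.569 = 6942 g as Cl₂.
Concentration rise: 6942 g / 1,690,000 L = 4.108 mg/L = 4.11 ppm.
Final FC: 0.8 + 4.11 = 4.91 ppm.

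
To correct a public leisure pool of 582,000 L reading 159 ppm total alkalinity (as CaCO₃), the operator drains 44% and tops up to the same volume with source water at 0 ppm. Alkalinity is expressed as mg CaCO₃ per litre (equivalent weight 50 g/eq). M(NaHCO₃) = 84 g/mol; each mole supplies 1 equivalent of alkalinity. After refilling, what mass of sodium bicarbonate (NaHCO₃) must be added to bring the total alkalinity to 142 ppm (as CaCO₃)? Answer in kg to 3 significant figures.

51.8 kg

After draining 44% and refilling: 159 × 0.56 + 0 × 0.44 = 89.04 ppm.
Deficit to target: 142 − 89.04 = 52.96 mg/L.
As CaCO₃: 52.96 mg/L × 582,000 L = 30,820 g; ÷ 50 g/eq ÷ 1 = 616.5 mol NaHCO₃.
Mass: 616.5 × 84 = 51,780 g.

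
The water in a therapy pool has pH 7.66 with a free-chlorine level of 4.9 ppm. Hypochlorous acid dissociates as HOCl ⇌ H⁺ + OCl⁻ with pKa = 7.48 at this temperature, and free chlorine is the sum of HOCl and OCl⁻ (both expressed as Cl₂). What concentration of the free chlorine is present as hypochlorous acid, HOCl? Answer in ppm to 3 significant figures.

[OCl⁻]/[HOCl] = 10^(pH − pKa) = 10^(7.66 − 7.48) = 10^0.18 = 1.514.
Fraction as HOCl = 1 / (1 + 1.514) = 0.3978.
HOCl = 0.3978 × 4.9 ppm = 1.949 ppm.

1.95 ppm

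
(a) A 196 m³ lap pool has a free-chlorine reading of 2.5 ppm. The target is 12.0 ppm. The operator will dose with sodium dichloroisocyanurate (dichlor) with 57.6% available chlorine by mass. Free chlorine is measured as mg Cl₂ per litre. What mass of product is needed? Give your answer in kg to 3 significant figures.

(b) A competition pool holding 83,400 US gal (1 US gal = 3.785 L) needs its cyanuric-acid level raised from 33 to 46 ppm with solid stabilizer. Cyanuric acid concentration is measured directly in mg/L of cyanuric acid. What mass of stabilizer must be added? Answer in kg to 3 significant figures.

(a) 3.23 kg; (b) 4.10 kg

(a) Volume: 196 m³ = 196,000 L.
(a) Chlorine deficit: 12.0 − 2.5 = 9.5 ppm = 9.5 mg/L as Cl₂.
(a) Cl₂ equivalent needed: 9.5 mg/L × 196,000 L = 1,862,000 mg = 1862 g.
(a) Product at 57.6% available chlorine: 1862 / 0.576 = 3233 g.

(b) Volume: 83,400 US gal × 3.785 L/gal = 315,669 L.
(b) CYA to add: (46 − 33) = 13 mg/L × 315,669 L = 4104 g cyanuric acid.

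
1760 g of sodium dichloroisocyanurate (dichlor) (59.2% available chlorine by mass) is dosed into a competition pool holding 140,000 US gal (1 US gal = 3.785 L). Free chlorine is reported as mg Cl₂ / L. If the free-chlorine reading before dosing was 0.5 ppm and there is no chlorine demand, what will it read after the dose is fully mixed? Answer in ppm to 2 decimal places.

2.47 ppm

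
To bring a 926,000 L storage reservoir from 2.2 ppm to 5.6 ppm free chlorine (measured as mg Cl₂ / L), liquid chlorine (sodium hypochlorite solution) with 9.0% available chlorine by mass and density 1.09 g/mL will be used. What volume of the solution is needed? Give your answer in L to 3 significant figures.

32.1 L

Chlorine deficit: 5.6 − 2.2 = 3.4 ppm = 3.4 mg/L as Cl₂.
Cl₂ equivalent needed: 3.4 mg/L × 926,000 L = 3,148,000 mg = 3148 g.
Product at 9.0% available chlorine: 3148 / 0.09 = 34,980 g.
Volume at density 1.09 g/mL: 34,980 g ÷ 1.09 g/mL = 32,090 mL.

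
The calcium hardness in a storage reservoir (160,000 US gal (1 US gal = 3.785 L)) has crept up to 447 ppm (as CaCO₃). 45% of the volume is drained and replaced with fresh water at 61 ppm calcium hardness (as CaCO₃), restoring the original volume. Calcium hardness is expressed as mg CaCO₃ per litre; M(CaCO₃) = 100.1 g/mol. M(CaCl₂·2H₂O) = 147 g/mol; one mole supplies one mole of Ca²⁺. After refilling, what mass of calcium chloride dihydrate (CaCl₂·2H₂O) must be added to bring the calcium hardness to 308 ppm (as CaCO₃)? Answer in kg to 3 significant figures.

30.9 kg

Volume: 160,000 US gal × 3.785 L/gal = 605,600 L.
After draining 45% and refilling: 447 × 0.55 + 61 × 0.45 = 273.3 ppm.
Deficit to target: 308 − 273.3 = 34.7 mg/L.
As CaCO₃: 34.7 mg/L × 605,600 L = 21,010 g; ÷ 100.1 = 209.9 mol Ca²⁺.
Mass: 209.9 × 147 = 30,860 g.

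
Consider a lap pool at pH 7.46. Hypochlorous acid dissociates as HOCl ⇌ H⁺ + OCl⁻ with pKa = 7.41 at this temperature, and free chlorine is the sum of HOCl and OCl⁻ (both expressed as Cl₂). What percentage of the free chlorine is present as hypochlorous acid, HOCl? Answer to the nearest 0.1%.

47.1%

[OCl⁻]/[HOCl] = 10^(pH − pKa) = 10^(7.46 − 7.41) = 10^0.05 = 1.122.
Fraction as HOCl = 1 / (1 + 1.122) = 0.4712.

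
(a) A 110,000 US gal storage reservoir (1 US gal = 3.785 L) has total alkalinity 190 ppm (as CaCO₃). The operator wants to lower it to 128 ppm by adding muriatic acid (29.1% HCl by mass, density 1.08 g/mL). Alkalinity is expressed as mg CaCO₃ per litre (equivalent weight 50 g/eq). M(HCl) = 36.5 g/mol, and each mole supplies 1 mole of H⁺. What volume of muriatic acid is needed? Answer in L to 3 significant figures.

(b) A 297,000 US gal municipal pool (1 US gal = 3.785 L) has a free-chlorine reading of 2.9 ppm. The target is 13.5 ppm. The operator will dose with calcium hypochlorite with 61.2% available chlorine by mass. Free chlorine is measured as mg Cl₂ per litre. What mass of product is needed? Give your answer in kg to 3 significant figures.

(a) Volume: 110,000 US gal × 3.785 L/gal = 416,350 L.
(a) Alkalinity to neutralize: (190 − 128) = 62 mg/L as CaCO₃ × 416,350 L = 25,810 g as CaCO₃.
(a) Equivalents of H⁺ required: 25,810 ÷ 50 g/eq = 516.3 eq = 516.3 mol HCl.
(a) Mass of HCl: 516.3 × 36.5 = 18,840 g.
(a) Mass of 29.1% solution: 18,840 / 0.291 = 64,760 g.
(a) Volume: 64,760 g ÷ 1.08 g/mL = 59,960 mL.

(b) Volume: 297,000 US gal × 3.785 L/gal = 1,124,145 L.
(b) Chlorine deficit: 13.5 − 2.9 = 10.6 ppm = 10.6 mg/L as Cl₂.
(b) Cl₂ equivalent needed: 10.6 mg/L × 1,124,145 L = 11,920,000 mg = 11,920 g.
(b) Product at 61.2% available chlorine: 11,920 / 0.612 = 19,470 g.

(a) 60.0 L; (b) 19.5 kg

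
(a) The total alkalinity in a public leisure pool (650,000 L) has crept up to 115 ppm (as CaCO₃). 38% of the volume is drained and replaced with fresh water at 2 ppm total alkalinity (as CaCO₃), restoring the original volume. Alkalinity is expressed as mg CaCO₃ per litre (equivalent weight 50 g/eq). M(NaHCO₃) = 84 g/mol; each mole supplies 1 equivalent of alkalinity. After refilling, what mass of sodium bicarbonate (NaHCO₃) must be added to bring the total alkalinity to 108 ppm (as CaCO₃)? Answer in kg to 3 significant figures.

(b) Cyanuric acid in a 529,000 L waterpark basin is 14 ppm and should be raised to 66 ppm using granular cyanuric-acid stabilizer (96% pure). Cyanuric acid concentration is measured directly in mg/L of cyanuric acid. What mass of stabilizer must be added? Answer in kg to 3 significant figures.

(a) 39.2 kg; (b) 28.7 kg

(a) After draining 38% and refilling: 115 × 0.62 + 2 × 0.38 = 72.06 ppm.
(a) Deficit to target: 108 − 72.06 = 35.94 mg/L.
(a) As CaCO₃: 35.94 mg/L × 650,000 L = 23,360 g; ÷ 50 g/eq ÷ 1 = 467.2 mol NaHCO₃.
(a) Mass: 467.2 × 84 = 39,250 g.

(b) CYA to add: (66 − 14) = 52 mg/L × 529,000 L = 27,510 g cyanuric acid.
(b) At 96% purity: 27,510 / 0.96 = 28,650 g product.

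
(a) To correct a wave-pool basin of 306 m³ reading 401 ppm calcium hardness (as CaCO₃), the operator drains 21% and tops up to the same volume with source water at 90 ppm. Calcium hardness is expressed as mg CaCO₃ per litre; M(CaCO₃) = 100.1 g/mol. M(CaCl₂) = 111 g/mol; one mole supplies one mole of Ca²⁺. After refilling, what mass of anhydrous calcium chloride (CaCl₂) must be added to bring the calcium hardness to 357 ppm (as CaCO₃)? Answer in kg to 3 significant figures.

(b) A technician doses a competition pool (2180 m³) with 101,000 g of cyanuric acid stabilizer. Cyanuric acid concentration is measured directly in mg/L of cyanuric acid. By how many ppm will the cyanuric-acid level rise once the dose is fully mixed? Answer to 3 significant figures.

(a) Volume: 306 m³ = 306,000 L.
(a) After draining 21% and refilling: 401 × 0.79 + 90 × 0.21 = 335.69 ppm.
(a) Deficit to target: 357 − 335.69 = 21.31 mg/L.
(a) As CaCO₃: 21.31 mg/L × 306,000 L = 6521 g; ÷ 100.1 = 65.14 mol Ca²⁺.
(a) Mass: 65.14 × 111 = 7231 g.

(b) Volume: 2180 m³ = 2,180,000 L.
(b) Rise: 101,000 g / 2,180,000 L × 1000 = 46.33 mg/L.

(a) 7.23 kg; (b) 46.3 ppm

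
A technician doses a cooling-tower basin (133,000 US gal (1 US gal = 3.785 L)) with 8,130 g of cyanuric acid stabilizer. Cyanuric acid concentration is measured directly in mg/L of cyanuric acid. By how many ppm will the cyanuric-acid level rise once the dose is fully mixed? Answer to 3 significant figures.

16.2 ppm

Volume: 133,000 US gal × 3.785 L/gal = 503,405 L.
Rise: 8,130 g / 503,405 L × 1000 = 16.15 mg/L.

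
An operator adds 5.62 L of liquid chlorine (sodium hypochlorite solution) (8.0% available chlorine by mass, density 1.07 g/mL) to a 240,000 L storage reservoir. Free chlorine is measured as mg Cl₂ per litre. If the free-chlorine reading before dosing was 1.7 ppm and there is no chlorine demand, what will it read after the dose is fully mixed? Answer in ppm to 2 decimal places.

Mass of solution: 5.62 L × 1000 mL/L × 1.07 g/mL = 6013 g.
Available chlorine delivered: 6013 g × 0.08 = 481.1 g as Cl₂.
Concentration rise: 481.1 g / 240,000 L = 2.004 mg/L = 2.00 ppm.
Final FC: 1.7 + 2.00 = 3.70 ppm.

3.70 ppm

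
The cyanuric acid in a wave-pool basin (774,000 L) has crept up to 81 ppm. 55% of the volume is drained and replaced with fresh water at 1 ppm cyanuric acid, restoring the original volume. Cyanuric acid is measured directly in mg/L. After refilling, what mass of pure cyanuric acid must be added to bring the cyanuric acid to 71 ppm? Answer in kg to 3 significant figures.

26.3 kg

After draining 55% and refilling: 81 × 0.45 + 1 × 0.55 = 37 ppm.
Deficit to target: 71 − 37 = 34 mg/L.
Mass: 34 mg/L × 774,000 L = 26,320 g cyanuric acid.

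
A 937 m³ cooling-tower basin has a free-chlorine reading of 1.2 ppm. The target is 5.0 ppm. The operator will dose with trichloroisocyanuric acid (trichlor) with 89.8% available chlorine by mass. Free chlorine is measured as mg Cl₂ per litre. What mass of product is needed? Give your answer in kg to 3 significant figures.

Volume: 937 m³ = 937,000 L.
Chlorine deficit: 5.0 − 1.2 = 3.8 ppm = 3.8 mg/L as Cl₂.
Cl₂ equivalent needed: 3.8 mg/L × 937,000 L = 3,561,000 mg = 3561 g.
Product at 89.8% available chlorine: 3561 / 0.898 = 3965 g.

3.97 kg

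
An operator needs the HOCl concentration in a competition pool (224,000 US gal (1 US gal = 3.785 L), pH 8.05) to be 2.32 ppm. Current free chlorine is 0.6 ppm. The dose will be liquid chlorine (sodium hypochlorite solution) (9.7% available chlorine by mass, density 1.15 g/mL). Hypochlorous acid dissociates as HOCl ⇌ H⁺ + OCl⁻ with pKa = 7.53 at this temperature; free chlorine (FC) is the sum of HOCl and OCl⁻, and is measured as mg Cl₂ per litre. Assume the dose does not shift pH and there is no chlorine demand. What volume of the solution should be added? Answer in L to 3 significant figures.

Volume: 224,000 US gal × 3.785 L/gal = 847,840 L.
[OCl⁻]/[HOCl] = 10^(pH − pKa) = 10^(8.05 − 7.53) = 3.311; fraction as HOCl = 1/(1 + 3.311) = 0.2319.
Free chlorine required for 2.32 ppm HOCl: 2.32 / 0.2319 = 10 ppm.
FC to add: 10 − 0.6 = 9.402 mg/L as Cl₂.
Cl₂ equivalent: 9.402 mg/L × 847,840 L = 7972 g.
Product at 9.7% available Cl: 7972 / 0.097 = 82,180 g.
Volume: 82,180 g ÷ 1.15 g/mL = 71,460 mL.

71.5 L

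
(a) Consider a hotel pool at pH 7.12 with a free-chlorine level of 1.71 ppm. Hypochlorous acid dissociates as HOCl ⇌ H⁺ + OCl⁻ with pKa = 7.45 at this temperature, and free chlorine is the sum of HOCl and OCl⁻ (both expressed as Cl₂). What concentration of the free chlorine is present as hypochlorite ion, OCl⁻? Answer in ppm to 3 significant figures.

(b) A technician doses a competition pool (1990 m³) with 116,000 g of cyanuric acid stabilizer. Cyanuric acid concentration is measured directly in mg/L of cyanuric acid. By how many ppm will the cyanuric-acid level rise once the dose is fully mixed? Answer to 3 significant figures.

(a) [OCl⁻]/[HOCl] = 10^(pH − pKa) = 10^(7.12 − 7.45) = 10^-0.33 = 0.4677.
(a) Fraction as HOCl = 1 / (1 + 0.4677) = 0.6813.
(a) OCl⁻ = (1 − 0.6813) × 1.71 ppm = 0.5449 ppm.

(b) Volume: 1990 m³ = 1,990,000 L.
(b) Rise: 116,000 g / 1,990,000 L × 1000 = 58.29 mg/L.

(a) 0.545 ppm; (b) 58.3 ppm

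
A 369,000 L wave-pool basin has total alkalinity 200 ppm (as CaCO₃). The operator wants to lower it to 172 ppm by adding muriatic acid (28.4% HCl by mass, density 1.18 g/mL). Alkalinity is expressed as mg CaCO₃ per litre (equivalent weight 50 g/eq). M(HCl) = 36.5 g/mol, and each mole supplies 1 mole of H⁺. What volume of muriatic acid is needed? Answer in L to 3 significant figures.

22.5 L

Alkalinity to neutralize: (200 − 172) = 28 mg/L as CaCO₃ × 369,000 L = 10,330 g as CaCO₃.
Equivalents of H⁺ required: 10,330 ÷ 50 g/eq = 206.6 eq = 206.6 mol HCl.
Mass of HCl: 206.6 × 36.5 = 7542 g.
Mass of 28.4% solution: 7542 / 0.284 = 26,560 g.
Volume: 26,560 g ÷ 1.18 g/mL = 22,510 mL.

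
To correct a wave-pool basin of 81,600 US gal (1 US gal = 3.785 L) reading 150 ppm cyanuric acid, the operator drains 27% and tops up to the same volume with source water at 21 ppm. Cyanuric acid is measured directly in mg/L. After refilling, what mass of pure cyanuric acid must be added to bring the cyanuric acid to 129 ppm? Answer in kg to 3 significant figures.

Volume: 81,600 US gal × 3.785 L/gal = 308,856 L.
After draining 27% and refilling: 150 × 0.73 + 21 × 0.27 = 115.17 ppm.
Deficit to target: 129 − 115.17 = 13.83 mg/L.
Mass: 13.83 mg/L × 308,856 L = 4271 g cyanuric acid.

4.27 kg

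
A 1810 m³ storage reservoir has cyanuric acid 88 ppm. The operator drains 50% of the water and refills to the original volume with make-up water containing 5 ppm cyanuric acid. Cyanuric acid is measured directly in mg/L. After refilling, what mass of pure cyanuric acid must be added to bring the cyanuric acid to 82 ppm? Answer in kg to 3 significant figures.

64.3 kg

Volume: 1810 m³ = 1,810,000 L.
After draining 50% and refilling: 88 × 0.50 + 5 × 0.50 = 46.5 ppm.
Deficit to target: 82 − 46.5 = 35.5 mg/L.
Mass: 35.5 mg/L × 1,810,000 L = 64,260 g cyanuric acid.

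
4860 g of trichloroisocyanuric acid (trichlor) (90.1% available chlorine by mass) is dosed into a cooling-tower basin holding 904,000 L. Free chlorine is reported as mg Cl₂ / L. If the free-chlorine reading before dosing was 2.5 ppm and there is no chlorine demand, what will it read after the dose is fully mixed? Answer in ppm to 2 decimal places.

7.34 ppm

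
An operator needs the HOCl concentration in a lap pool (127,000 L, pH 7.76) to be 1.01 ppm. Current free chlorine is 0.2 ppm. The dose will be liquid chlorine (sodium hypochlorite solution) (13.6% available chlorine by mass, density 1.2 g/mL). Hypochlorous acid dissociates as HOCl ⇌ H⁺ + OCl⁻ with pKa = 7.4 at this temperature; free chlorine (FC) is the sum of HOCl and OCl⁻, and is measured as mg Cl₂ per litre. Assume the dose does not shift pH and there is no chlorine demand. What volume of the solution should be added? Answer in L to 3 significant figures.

[OCl⁻]/[HOCl] = 10^(pH − pKa) = 10^(7.76 − 7.4) = 2.291; fraction as HOCl = 1/(1 + 2.291) = 0.3039.
Free chlorine required for 1.01 ppm HOCl: 1.01 / 0.3039 = 3.324 ppm.
FC to add: 3.324 − 0.2 = 3.124 mg/L as Cl₂.
Cl₂ equivalent: 3.124 mg/L × 127,000 L = 396.7 g.
Product at 13.6% available Cl: 396.7 / 0.136 = 2917 g.
Volume: 2917 g ÷ 1.2 g/mL = 2431 mL.

2.43 L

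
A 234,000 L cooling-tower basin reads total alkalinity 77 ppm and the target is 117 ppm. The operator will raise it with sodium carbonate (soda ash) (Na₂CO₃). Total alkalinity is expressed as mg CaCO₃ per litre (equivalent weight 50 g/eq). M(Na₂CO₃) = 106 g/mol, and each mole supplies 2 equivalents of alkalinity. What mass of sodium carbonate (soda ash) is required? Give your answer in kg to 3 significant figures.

9.92 kg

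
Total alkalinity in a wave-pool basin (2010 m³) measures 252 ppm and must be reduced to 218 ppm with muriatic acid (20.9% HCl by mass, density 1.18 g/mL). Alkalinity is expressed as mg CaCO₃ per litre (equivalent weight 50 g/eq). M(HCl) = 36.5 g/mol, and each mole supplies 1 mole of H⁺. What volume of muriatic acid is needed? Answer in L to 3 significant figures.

202 L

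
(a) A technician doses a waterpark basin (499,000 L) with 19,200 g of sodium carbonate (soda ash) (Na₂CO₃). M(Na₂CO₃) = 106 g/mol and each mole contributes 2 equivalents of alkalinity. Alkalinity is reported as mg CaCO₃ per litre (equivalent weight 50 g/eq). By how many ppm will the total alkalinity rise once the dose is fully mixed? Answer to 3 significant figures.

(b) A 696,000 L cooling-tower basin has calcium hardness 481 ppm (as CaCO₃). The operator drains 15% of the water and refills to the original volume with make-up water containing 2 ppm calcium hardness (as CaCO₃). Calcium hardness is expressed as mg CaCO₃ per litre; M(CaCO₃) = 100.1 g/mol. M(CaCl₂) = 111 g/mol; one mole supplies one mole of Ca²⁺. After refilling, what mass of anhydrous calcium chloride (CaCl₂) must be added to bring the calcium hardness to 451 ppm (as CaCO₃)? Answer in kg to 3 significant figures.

(a) 36.3 ppm; (b) 32.3 kg

(a) Moles of Na₂CO₃: 19,200 g ÷ 106 g/mol = 181.1 mol → 362.3 eq of alkalinity.
(a) As CaCO₃: 362.3 eq × 50 g/eq = 18,110 g.
(a) Rise: 18,110 g / 499,000 L × 1000 = 36.3 mg/L.

(b) After draining 15% and refilling: 481 × 0.85 + 2 × 0.15 = 409.15 ppm.
(b) Deficit to target: 451 − 409.15 = 41.85 mg/L.
(b) As CaCO₃: 41.85 mg/L × 696,000 L = 29,130 g; ÷ 100.1 = 291 mol Ca²⁺.
(b) Mass: 291 × 111 = 32,300 g.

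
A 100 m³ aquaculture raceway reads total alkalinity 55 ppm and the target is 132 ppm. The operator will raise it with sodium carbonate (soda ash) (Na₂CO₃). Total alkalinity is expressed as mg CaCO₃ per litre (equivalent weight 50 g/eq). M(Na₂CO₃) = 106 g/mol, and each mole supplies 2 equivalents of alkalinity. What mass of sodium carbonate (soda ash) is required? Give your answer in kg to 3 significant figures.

8.16 kg

Volume: 100 m³ = 100,000 L.
Alkalinity to add: (132 − 55) = 77 mg/L as CaCO₃ × 100,000 L = 7700 g as CaCO₃.
Equivalents: 7700 g ÷ 50 g/eq = 154 eq.
Each mole of Na₂CO₃ supplies 2 eq, so 154 / 2 = 77 mol.
Mass: 77 mol × 106 g/mol = 8162 g.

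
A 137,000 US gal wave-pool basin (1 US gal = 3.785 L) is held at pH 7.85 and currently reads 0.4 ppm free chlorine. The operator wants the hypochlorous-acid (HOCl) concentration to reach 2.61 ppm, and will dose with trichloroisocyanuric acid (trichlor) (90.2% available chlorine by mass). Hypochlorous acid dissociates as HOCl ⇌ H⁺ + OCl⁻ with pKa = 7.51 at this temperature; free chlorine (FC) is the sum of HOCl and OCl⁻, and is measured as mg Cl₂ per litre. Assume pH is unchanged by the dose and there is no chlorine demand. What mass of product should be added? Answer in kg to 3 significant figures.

Volume: 137,000 US gal × 3.785 L/gal = 518,545 L.
[OCl⁻]/[HOCl] = 10^(pH − pKa) = 10^(7.85 − 7.51) = 2.188; fraction as HOCl = 1/(1 + 2.188) = 0.3137.
Free chlorine required for 2.61 ppm HOCl: 2.61 / 0.3137 = 8.32 ppm.
FC to add: 8.32 − 0.4 = 7.92 mg/L as Cl₂.
Cl₂ equivalent: 7.92 mg/L × 518,545 L = 4107 g.
Product at 90.2% available Cl: 4107 / 0.902 = 4553 g.

4.55 kg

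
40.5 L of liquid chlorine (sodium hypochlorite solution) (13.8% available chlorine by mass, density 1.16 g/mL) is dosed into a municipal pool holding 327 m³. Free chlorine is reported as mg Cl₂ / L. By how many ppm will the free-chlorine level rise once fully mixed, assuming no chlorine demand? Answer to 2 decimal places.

19.83 ppm

Volume: 327 m³ = 327,000 L.
Mass of solution: 40.5 L × 1000 mL/L × 1.16 g/mL = 46,980 g.
Available chlorine delivered: 46,980 g × 0.138 = 6483 g as Cl₂.
Concentration rise: 6483 g / 327,000 L = 19.83 mg/L = 19.83 ppm.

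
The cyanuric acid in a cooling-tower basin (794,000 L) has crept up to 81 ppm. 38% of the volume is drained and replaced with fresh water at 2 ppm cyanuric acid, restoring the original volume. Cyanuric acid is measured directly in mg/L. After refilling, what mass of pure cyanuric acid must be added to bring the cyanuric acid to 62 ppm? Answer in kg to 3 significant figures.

8.75 kg

After draining 38% and refilling: 81 × 0.62 + 2 × 0.38 = 50.98 ppm.
Deficit to target: 62 − 50.98 = 11.02 mg/L.
Mass: 11.02 mg/L × 794,000 L = 8750 g cyanuric acid.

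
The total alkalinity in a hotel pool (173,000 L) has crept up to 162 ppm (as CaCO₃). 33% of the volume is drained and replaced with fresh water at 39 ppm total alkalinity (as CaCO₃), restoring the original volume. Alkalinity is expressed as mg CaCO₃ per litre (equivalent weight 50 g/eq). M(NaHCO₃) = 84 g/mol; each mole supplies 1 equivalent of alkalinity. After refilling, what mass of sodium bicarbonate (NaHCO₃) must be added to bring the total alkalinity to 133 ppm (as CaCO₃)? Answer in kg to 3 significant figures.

After draining 33% and refilling: 162 × 0.67 + 39 × 0.33 = 121.41 ppm.
Deficit to target: 133 − 121.41 = 11.59 mg/L.
As CaCO₃: 11.59 mg/L × 173,000 L = 2005 g; ÷ 50 g/eq ÷ 1 = 40.1 mol NaHCO₃.
Mass: 40.1 × 84 = 3369 g.

3.37 kg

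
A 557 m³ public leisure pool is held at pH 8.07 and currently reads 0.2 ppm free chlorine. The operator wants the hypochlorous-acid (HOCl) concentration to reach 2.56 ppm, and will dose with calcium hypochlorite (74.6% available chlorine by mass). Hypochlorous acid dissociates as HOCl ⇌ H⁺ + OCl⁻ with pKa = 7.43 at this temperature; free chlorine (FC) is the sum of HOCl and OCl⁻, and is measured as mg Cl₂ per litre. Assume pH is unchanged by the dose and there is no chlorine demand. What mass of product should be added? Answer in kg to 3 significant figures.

10.1 kg

Volume: 557 m³ = 557,000 L.
[OCl⁻]/[HOCl] = 10^(pH − pKa) = 10^(8.07 − 7.43) = 4.365; fraction as HOCl = 1/(1 + 4.365) = 0.1864.
Free chlorine required for 2.56 ppm HOCl: 2.56 / 0.1864 = 13.73 ppm.
FC to add: 13.73 − 0.2 = 13.53 mg/L as Cl₂.
Cl₂ equivalent: 13.53 mg/L × 557,000 L = 7539 g.
Product at 74.6% available Cl: 7539 / 0.746 = 10,110 g.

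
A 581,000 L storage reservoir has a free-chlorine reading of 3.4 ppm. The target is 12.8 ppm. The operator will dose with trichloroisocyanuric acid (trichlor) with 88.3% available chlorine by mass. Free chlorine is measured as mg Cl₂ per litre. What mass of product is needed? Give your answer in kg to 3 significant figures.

Chlorine deficit: 12.8 − 3.4 = 9.4 ppm = 9.4 mg/L as Cl₂.
Cl₂ equivalent needed: 9.4 mg/L × 581,000 L = 5,461,000 mg = 5461 g.
Product at 88.3% available chlorine: 5461 / 0.883 = 6185 g.

6.19 kg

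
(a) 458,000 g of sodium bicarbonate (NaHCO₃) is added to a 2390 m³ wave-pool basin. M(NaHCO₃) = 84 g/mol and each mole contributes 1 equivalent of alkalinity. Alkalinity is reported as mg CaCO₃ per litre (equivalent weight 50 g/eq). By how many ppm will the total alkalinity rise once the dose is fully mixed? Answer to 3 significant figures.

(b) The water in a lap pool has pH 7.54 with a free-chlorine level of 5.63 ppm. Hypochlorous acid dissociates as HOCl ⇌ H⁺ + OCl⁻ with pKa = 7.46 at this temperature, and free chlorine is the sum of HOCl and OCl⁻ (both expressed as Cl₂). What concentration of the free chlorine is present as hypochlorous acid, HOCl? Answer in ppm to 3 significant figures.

(a) Volume: 2390 m³ = 2,390,000 L.
(a) Moles of NaHCO₃: 458,000 g ÷ 84 g/mol = 5452 mol → 5452 eq of alkalinity.
(a) As CaCO₃: 5452 eq × 50 g/eq = 272,600 g.
(a) Rise: 272,600 g / 2,390,000 L × 1000 = 114.1 mg/L.

(b) [OCl⁻]/[HOCl] = 10^(pH − pKa) = 10^(7.54 − 7.46) = 10^0.08 = 1.202.
(b) Fraction as HOCl = 1 / (1 + 1.202) = 0.4541.
(b) HOCl = 0.4541 × 5.63 ppm = 2.556 ppm.

(a) 114 ppm; (b) 2.56 ppm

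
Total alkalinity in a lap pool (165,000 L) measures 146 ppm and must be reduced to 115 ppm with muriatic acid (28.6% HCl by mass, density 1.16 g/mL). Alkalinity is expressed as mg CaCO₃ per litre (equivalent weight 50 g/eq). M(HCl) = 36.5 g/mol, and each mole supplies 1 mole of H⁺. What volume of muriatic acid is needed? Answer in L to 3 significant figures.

Alkalinity to neutralize: (146 − 115) = 31 mg/L as CaCO₃ × 165,000 L = 5115 g as CaCO₃.
Equivalents of H⁺ required: 5115 ÷ 50 g/eq = 102.3 eq = 102.3 mol HCl.
Mass of HCl: 102.3 × 36.5 = 3734 g.
Mass of 28.6% solution: 3734 / 0.286 = 13,060 g.
Volume: 13,060 g ÷ 1.16 g/mL = 11,250 mL.

11.3 L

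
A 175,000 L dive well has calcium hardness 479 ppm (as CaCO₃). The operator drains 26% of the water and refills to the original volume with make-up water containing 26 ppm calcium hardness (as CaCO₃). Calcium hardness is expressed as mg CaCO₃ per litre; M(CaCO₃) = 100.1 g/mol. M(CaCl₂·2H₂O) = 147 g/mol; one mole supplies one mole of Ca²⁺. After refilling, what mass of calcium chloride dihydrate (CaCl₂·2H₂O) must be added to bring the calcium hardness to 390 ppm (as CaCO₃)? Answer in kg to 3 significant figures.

After draining 26% and refilling: 479 × 0.74 + 26 × 0.26 = 361.22 ppm.
Deficit to target: 390 − 361.22 = 28.78 mg/L.
As CaCO₃: 28.78 mg/L × 175,000 L = 5037 g; ÷ 100.1 = 50.31 mol Ca²⁺.
Mass: 50.31 × 147 = 7396 g.

7.40 kg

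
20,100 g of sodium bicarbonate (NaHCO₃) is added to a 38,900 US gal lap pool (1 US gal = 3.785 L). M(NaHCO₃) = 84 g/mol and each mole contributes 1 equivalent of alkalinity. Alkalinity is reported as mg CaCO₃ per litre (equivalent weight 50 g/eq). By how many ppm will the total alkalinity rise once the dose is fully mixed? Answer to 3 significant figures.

Volume: 38,900 US gal × 3.785 L/gal = 147,236 L.
Moles of NaHCO₃: 20,100 g ÷ 84 g/mol = 239.3 mol → 239.3 eq of alkalinity.
As CaCO₃: 239.3 eq × 50 g/eq = 11,960 g.
Rise: 11,960 g / 147,236 L × 1000 = 81.26 mg/L.

81.3 ppm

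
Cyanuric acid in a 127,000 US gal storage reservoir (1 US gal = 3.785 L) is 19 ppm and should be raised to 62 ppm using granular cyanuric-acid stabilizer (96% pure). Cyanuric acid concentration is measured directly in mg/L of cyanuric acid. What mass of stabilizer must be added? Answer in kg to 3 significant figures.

Volume: 127,000 US gal × 3.785 L/gal = 480,695 L.
CYA to add: (62 − 19) = 43 mg/L × 480,695 L = 20,670 g cyanuric acid.
At 96% purity: 20,670 / 0.96 = 21,530 g product.

21.5 kg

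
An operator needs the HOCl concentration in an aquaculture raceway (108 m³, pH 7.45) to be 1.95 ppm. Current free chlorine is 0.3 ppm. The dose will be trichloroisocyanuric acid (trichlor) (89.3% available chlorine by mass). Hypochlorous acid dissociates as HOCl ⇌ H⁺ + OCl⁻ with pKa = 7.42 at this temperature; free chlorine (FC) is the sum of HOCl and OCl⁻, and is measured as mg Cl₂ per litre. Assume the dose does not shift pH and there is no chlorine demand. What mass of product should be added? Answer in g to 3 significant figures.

Volume: 108 m³ = 108,000 L.
[OCl⁻]/[HOCl] = 10^(pH − pKa) = 10^(7.45 − 7.42) = 1.072; fraction as HOCl = 1/(1 + 1.072) = 0.4827.
Free chlorine required for 1.95 ppm HOCl: 1.95 / 0.4827 = 4.039 ppm.
FC to add: 4.039 − 0.3 = 3.739 mg/L as Cl₂.
Cl₂ equivalent: 3.739 mg/L × 108,000 L = 403.9 g.
Product at 89.3% available Cl: 403.9 / 0.893 = 452.3 g.

452 g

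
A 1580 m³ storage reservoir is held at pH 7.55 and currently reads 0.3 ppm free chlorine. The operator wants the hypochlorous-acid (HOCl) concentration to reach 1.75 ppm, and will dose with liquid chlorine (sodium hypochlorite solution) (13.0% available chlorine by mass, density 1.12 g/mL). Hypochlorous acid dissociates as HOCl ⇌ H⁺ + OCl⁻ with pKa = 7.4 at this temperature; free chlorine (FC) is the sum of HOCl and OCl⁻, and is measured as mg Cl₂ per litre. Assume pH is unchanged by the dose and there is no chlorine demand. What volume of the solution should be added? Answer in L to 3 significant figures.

Volume: 1580 m³ = 1,580,000 L.
[OCl⁻]/[HOCl] = 10^(pH − pKa) = 10^(7.55 − 7.4) = 1.413; fraction as HOCl = 1/(1 + 1.413) = 0.4145.
Free chlorine required for 1.75 ppm HOCl: 1.75 / 0.4145 = 4.222 ppm.
FC to add: 4.222 − 0.3 = 3.922 mg/L as Cl₂.
Cl₂ equivalent: 3.922 mg/L × 1,580,000 L = 6197 g.
Product at 13.0% available Cl: 6197 / 0.13 = 47,670 g.
Volume: 47,670 g ÷ 1.12 g/mL = 42,560 mL.

42.6 L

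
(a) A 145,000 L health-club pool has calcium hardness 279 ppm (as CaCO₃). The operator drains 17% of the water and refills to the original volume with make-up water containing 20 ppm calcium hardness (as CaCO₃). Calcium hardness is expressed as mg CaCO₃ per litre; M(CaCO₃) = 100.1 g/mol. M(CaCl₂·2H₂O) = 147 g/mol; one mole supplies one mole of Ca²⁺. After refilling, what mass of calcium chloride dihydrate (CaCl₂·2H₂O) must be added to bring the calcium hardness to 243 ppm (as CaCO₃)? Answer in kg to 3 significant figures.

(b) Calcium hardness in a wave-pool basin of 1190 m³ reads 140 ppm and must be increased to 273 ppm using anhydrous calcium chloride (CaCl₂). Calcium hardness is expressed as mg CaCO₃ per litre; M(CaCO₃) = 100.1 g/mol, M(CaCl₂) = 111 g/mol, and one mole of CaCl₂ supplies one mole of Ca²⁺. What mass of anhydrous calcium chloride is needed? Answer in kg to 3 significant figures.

(a) After draining 17% and refilling: 279 × 0.83 + 20 × 0.17 = 234.97 ppm.
(a) Deficit to target: 243 − 234.97 = 8.03 mg/L.
(a) As CaCO₃: 8.03 mg/L × 145,000 L = 1164 g; ÷ 100.1 = 11.63 mol Ca²⁺.
(a) Mass: 11.63 × 147 = 1710 g.

(b) Volume: 1190 m³ = 1,190,000 L.
(b) Hardness to add: (273 − 140) = 133 mg/L as CaCO₃ × 1,190,000 L = 158,300 g as CaCO₃.
(b) Moles of Ca²⁺ (1 mol Ca²⁺ ≡ 1 mol CaCO₃): 158,300 / 100.1 g/mol = 1581 mol.
(b) Mass of CaCl₂: 1581 × 111 = 175,500 g.

(a) 1.71 kg; (b) 176 kg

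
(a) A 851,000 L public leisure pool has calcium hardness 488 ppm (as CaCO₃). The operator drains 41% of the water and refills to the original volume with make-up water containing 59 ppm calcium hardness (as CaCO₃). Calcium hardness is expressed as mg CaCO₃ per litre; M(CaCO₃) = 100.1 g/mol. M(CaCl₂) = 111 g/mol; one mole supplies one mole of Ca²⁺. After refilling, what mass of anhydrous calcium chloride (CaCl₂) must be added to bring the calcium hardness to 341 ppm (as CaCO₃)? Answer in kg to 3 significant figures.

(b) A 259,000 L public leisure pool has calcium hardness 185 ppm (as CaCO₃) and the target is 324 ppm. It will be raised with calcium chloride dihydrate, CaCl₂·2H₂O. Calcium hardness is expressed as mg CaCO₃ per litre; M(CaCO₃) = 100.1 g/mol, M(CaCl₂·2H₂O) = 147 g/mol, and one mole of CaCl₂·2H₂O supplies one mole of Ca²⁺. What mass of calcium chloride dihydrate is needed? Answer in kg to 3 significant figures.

(a) After draining 41% and refilling: 488 × 0.59 + 59 × 0.41 = 312.11 ppm.
(a) Deficit to target: 341 − 312.11 = 28.89 mg/L.
(a) As CaCO₃: 28.89 mg/L × 851,000 L = 24,590 g; ÷ 100.1 = 245.6 mol Ca²⁺.
(a) Mass: 245.6 × 111 = 27,260 g.

(b) Hardness to add: (324 − 185) = 139 mg/L as CaCO₃ × 259,000 L = 36,000 g as CaCO₃.
(b) Moles of Ca²⁺ (1 mol Ca²⁺ ≡ 1 mol CaCO₃): 36,000 / 100.1 g/mol = 359.7 mol.
(b) Mass of CaCl₂·2H₂O: 359.7 × 147 = 52,870 g.

(a) 27.3 kg; (b) 52.9 kg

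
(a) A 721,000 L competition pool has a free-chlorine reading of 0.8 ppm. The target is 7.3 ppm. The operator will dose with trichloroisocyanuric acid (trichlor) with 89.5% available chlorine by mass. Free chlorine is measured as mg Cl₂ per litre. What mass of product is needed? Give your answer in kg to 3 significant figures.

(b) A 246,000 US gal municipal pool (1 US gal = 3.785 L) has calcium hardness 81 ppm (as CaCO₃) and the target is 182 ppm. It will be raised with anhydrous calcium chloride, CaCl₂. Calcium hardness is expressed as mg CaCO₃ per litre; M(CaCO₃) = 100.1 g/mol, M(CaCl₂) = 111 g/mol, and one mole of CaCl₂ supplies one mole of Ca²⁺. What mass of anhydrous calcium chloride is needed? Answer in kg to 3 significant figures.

(a) 5.24 kg; (b) 104 kg

(a) Chlorine deficit: 7.3 − 0.8 = 6.5 ppm = 6.5 mg/L as Cl₂.
(a) Cl₂ equivalent needed: 6.5 mg/L × 721,000 L = 4,686,000 mg = 4686 g.
(a) Product at 89.5% available chlorine: 4686 / 0.895 = 5236 g.

(b) Volume: 246,000 US gal × 3.785 L/gal = 931,110 L.
(b) Hardness to add: (182 − 81) = 101 mg/L as CaCO₃ × 931,110 L = 94,040 g as CaCO₃.
(b) Moles of Ca²⁺ (1 mol Ca²⁺ ≡ 1 mol CaCO₃): 94,040 / 100.1 g/mol = 939.5 mol.
(b) Mass of CaCl₂: 939.5 × 111 = 104,300 g.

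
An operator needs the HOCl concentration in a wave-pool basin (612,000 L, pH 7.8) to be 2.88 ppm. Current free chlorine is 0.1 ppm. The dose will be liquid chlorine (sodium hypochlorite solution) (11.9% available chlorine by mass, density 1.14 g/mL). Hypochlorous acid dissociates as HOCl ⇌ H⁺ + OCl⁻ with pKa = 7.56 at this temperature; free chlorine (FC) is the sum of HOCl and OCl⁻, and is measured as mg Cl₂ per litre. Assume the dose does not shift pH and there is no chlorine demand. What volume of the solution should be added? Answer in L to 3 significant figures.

[OCl⁻]/[HOCl] = 10^(pH − pKa) = 10^(7.8 − 7.56) = 1.738; fraction as HOCl = 1/(1 + 1.738) = 0.3653.
Free chlorine required for 2.88 ppm HOCl: 2.88 / 0.3653 = 7.885 ppm.
FC to add: 7.885 − 0.1 = 7.785 mg/L as Cl₂.
Cl₂ equivalent: 7.785 mg/L × 612,000 L = 4764 g.
Product at 11.9% available Cl: 4764 / 0.119 = 40,040 g.
Volume: 40,040 g ÷ 1.14 g/mL = 35,120 mL.

35.1 L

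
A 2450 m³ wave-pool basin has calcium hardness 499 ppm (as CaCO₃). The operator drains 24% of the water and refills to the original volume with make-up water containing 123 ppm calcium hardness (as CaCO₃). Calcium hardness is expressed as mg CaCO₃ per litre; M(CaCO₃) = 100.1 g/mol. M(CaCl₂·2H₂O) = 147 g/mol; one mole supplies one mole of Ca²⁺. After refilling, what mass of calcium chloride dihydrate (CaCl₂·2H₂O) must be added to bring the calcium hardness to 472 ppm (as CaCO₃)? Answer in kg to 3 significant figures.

Volume: 2450 m³ = 2,450,000 L.
After draining 24% and refilling: 499 × 0.76 + 123 × 0.24 = 408.76 ppm.
Deficit to target: 472 − 408.76 = 63.24 mg/L.
As CaCO₃: 63.24 mg/L × 2,450,000 L = 154,900 g; ÷ 100.1 = 1548 mol Ca²⁺.
Mass: 1548 × 147 = 227,500 g.

228 kg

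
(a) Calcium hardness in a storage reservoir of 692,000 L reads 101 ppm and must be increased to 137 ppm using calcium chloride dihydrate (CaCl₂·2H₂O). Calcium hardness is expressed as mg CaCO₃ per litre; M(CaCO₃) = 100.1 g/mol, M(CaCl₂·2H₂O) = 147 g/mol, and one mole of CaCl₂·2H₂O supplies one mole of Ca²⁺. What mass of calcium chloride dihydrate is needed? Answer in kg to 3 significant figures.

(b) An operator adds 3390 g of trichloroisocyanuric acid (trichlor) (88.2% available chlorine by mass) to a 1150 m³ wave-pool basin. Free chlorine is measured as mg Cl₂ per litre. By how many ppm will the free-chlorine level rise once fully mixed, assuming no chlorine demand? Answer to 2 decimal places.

(a) 36.6 kg; (b) 2.60 ppm

(a) Hardness to add: (137 − 101) = 36 mg/L as CaCO₃ × 692,000 L = 24,910 g as CaCO₃.
(a) Moles of Ca²⁺ (1 mol Ca²⁺ ≡ 1 mol CaCO₃): 24,910 / 100.1 g/mol = 248.9 mol.
(a) Mass of CaCl₂·2H₂O: 248.9 × 147 = 36,580 g.

(b) Volume: 1150 m³ = 1,150,000 L.
(b) Available chlorine delivered: 3390 g × 0.882 = 2990 g as Cl₂.
(b) Concentration rise: 2990 g / 1,150,000 L = 2.6 mg/L = 2.60 ppm.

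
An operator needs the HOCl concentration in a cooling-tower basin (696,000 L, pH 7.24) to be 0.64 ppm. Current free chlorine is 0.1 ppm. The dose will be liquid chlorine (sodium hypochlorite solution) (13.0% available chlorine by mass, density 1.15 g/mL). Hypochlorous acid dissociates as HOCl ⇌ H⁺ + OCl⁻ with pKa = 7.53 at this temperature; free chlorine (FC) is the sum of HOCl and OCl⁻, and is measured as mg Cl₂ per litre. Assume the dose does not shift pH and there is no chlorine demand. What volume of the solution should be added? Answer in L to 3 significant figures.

4.04 L

[OCl⁻]/[HOCl] = 10^(pH − pKa) = 10^(7.24 − 7.53) = 0.5129; fraction as HOCl = 1/(1 + 0.5129) = 0.661.
Free chlorine required for 0.64 ppm HOCl: 0.64 / 0.661 = 0.9682 ppm.
FC to add: 0.9682 − 0.1 = 0.8682 mg/L as Cl₂.
Cl₂ equivalent: 0.8682 mg/L × 696,000 L = 604.3 g.
Product at 13.0% available Cl: 604.3 / 0.13 = 4648 g.
Volume: 4648 g ÷ 1.15 g/mL = 4042 mL.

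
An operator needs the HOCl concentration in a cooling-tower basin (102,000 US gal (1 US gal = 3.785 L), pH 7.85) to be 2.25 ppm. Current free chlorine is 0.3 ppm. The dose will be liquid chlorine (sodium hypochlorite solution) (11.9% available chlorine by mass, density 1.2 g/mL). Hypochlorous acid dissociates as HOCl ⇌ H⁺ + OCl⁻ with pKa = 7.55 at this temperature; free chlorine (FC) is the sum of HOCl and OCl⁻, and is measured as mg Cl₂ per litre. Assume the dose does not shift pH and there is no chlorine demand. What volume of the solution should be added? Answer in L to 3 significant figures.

17.4 L

Volume: 102,000 US gal × 3.785 L/gal = 386,070 L.
[OCl⁻]/[HOCl] = 10^(pH − pKa) = 10^(7.85 − 7.55) = 1.995; fraction as HOCl = 1/(1 + 1.995) = 0.3339.
Free chlorine required for 2.25 ppm HOCl: 2.25 / 0.3339 = 6.739 ppm.
FC to add: 6.739 − 0.3 = 6.439 mg/L as Cl₂.
Cl₂ equivalent: 6.439 mg/L × 386,070 L = 2486 g.
Product at 11.9% available Cl: 2486 / 0.119 = 20,890 g.
Volume: 20,890 g ÷ 1.2 g/mL = 17,410 mL.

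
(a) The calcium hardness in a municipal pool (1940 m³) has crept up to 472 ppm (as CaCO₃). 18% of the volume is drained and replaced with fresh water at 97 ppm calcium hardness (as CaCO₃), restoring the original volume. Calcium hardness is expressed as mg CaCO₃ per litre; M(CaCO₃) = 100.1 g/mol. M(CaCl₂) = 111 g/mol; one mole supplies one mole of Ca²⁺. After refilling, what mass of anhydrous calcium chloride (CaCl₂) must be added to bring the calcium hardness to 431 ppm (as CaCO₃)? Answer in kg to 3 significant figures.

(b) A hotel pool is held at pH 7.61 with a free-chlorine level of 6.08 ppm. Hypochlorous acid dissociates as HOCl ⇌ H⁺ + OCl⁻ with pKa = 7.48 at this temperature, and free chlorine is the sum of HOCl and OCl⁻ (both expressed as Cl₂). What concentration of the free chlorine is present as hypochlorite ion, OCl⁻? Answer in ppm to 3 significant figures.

(a) Volume: 1940 m³ = 1,940,000 L.
(a) After draining 18% and refilling: 472 × 0.82 + 97 × 0.18 = 404.5 ppm.
(a) Deficit to target: 431 − 404.5 = 26.5 mg/L.
(a) As CaCO₃: 26.5 mg/L × 1,940,000 L = 51,410 g; ÷ 100.1 = 513.6 mol Ca²⁺.
(a) Mass: 513.6 × 111 = 57,010 g.

(b) [OCl⁻]/[HOCl] = 10^(pH − pKa) = 10^(7.61 − 7.48) = 10^0.13 = 1.349.
(b) Fraction as HOCl = 1 / (1 + 1.349) = 0.4257.
(b) OCl⁻ = (1 − 0.4257) × 6.08 ppm = 3.492 ppm.

(a) 57.0 kg; (b) 3.49 ppm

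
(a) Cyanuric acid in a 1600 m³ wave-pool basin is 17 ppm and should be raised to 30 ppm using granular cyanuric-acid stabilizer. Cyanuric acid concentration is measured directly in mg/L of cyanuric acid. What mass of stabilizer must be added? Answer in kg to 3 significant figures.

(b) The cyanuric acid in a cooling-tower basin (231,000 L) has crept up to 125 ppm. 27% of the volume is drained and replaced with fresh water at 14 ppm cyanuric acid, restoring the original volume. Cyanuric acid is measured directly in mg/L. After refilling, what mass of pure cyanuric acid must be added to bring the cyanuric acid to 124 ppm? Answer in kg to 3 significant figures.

(a) Volume: 1600 m³ = 1,600,000 L.
(a) CYA to add: (30 − 17) = 13 mg/L × 1,600,000 L = 20,800 g cyanuric acid.

(b) After draining 27% and refilling: 125 × 0.73 + 14 × 0.27 = 95.03 ppm.
(b) Deficit to target: 124 − 95.03 = 28.97 mg/L.
(b) Mass: 28.97 mg/L × 231,000 L = 6692 g cyanuric acid.

(a) 20.8 kg; (b) 6.69 kg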